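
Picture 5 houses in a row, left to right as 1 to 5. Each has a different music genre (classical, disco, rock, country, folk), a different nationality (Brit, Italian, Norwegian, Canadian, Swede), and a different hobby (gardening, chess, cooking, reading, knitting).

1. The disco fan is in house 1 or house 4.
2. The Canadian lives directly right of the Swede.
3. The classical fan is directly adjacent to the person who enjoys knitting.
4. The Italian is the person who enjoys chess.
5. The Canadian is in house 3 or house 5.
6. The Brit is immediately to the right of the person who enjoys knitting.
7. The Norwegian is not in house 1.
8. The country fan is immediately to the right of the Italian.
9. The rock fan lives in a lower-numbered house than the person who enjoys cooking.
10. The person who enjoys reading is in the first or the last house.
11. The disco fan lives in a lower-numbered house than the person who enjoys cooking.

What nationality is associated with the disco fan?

House 1's nationality must be Italian (nothing else left).
Clue 4: the person who enjoys chess is in house 1.
Clue 8 places the country fan in house 2.
So house 5 gets reading for hobby.
From clue 11, the disco fan must be in house 1.
That leaves rock as the music genre for house 3.
Clue 9: the person who enjoys cooking is in house 4.
That leaves gardening as the hobby for house 2.
That leaves knitting as the hobby for house 3.
Clue 3 places the classical fan in house 4.
Clue 6 places the Brit in house 4.
That leaves folk as the music genre for house 5.
So house 2 gets Swede for nationality.
The Canadian is in house 3 (clue 2).
So house 5 gets Norwegian for nationality.
So: house 1 = disco/Italian/chess, house 2 = country/Swede/gardening, house 3 = rock/Canadian/knitting, house 4 = classical/Brit/cooking, house 5 = folk/Norwegian/reading.

Italian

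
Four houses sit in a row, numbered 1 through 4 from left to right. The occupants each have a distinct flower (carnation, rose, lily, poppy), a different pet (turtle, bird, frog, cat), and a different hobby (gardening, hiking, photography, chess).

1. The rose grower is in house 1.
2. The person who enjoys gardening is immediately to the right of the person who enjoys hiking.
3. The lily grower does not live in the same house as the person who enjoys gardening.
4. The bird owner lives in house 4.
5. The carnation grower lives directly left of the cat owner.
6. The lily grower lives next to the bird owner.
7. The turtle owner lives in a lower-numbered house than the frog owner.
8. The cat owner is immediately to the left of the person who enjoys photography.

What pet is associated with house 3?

By clue 1, the rose grower is in house 1.
Clue 4 places the bird owner in house 4.
From clue 6, the lily grower must be in house 3.
So house 4 gets poppy for flower.
So house 1 gets turtle for pet.
Clue 5 places the cat owner in house 3.
The person who enjoys photography is in house 4 (clue 8).
House 2 flower: only carnation fits.
The only pet still possible for house 2 is frog.
The person who enjoys hiking is in house 1 (clue 2).
House 2's hobby must be gardening (nothing else left).
House 3's hobby must be chess (nothing else left).
So: house 1 = rose/turtle/hiking, house 2 = carnation/frog/gardening, house 3 = lily/cat/chess, house 4 = poppy/bird/photography.

cat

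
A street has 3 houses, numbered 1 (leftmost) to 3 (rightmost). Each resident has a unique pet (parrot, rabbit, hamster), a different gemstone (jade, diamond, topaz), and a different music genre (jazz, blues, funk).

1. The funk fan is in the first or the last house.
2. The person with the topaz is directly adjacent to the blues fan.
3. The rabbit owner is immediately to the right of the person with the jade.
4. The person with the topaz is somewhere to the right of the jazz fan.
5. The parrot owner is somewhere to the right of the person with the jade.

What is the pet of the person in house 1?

hamster

That leaves hamster as the pet for house 1.
The parrot owner is narrowed to house 2 or 3; consider each.
Placing it in house 2 leads to a contradiction, so it's in house 3.
House 2 pet: only rabbit fits.
Clue 3: the person with the jade is in house 1.
The person with the diamond is narrowed to house 2 or 3; consider each.
Placing it in house 3 leads to a contradiction, so it's in house 2.
That leaves topaz as the gemstone for house 3.
By clue 2, the blues fan is in house 2.
So house 3 gets funk for music genre.
That leaves jazz as the music genre for house 1.
So: house 1 = hamster/jade/jazz, house 2 = rabbit/diamond/blues, house 3 = parrot/topaz/funk.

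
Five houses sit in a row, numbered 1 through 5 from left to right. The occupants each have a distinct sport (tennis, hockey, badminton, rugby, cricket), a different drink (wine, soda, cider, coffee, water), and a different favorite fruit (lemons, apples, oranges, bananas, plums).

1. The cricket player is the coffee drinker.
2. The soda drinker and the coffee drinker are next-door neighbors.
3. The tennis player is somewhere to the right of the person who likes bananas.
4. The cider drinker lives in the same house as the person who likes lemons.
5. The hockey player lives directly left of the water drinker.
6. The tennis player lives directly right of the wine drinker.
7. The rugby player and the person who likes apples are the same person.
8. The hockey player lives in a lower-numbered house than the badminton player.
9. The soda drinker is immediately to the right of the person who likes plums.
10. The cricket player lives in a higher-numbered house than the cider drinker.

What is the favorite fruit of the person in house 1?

The badminton player is narrowed to house 2 or 3 or 4 or 5; consider each.
Placing it in house 2 and house 4 and house 5 leads to a contradiction, so it's in house 3.
The hockey player is narrowed to house 1 or 2; consider each.
Placing it in house 2 leads to a contradiction, so it's in house 1.
Clue 5: the water drinker is in house 2.
The cricket player is narrowed to house 4 or 5; consider each.
Placing it in house 5 leads to a contradiction, so it's in house 4.
By clue 1, the coffee drinker is in house 4.
House 5 drink: only soda fits.
Clue 6: the tennis player is in house 2.
Clue 6: the wine drinker is in house 1.
Clue 9: the person who likes plums is in house 4.
The only sport still possible for house 5 is rugby.
So house 3 gets cider for drink.
From clue 3, the person who likes bananas must be in house 1.
Clue 4: the person who likes lemons is in house 3.
Clue 7: the person who likes apples is in house 5.
So house 2 gets oranges for favorite fruit.
So: house 1 = hockey/wine/bananas, house 2 = tennis/water/oranges, house 3 = badminton/cider/lemons, house 4 = cricket/coffee/plums, house 5 = rugby/soda/apples.

bananas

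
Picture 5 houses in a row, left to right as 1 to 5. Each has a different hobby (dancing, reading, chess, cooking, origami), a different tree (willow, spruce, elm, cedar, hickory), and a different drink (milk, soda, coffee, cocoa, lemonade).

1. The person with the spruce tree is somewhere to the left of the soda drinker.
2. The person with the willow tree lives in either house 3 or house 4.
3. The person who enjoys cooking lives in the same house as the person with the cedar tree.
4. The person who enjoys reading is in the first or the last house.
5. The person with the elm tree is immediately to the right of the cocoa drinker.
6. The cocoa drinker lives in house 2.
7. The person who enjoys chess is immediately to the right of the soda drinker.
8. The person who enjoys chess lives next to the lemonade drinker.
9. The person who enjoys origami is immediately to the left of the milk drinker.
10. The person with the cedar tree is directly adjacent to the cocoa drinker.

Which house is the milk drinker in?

From clue 6, the cocoa drinker must be in house 2.
House 1's drink must be coffee (nothing else left).
Clue 5 places the person with the elm tree in house 3.
That leaves cedar as the tree for house 1.
House 5 tree: only hickory fits.
By clue 3, the person who enjoys cooking is in house 1.
House 2's tree must be spruce (nothing else left).
So house 4 gets willow for tree.
The only hobby still possible for house 4 is chess.
House 5's hobby must be reading (nothing else left).
Clue 7: the soda drinker is in house 3.
That leaves milk as the drink for house 4.
So house 5 gets lemonade for drink.
By clue 9, the person who enjoys origami is in house 3.
House 2 hobby: only dancing fits.
So: house 1 = cooking/cedar/coffee, house 2 = dancing/spruce/cocoa, house 3 = origami/elm/soda, house 4 = chess/willow/milk, house 5 = reading/hickory/lemonade.

4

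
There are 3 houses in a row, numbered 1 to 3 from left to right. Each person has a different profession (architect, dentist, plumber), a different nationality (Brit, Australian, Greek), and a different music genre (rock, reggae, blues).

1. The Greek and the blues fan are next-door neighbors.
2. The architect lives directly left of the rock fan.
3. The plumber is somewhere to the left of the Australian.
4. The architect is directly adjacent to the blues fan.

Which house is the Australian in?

3

The only profession still possible for house 3 is dentist.
The architect is narrowed to house 1 or 2; consider each.
Placing it in house 1 leads to a contradiction, so it's in house 2.
Clue 2: the rock fan is in house 3.
So house 1 gets plumber for profession.
The only music genre still possible for house 1 is blues.
So house 2 gets reggae for music genre.
From clue 1, the Greek must be in house 2.
That leaves Brit as the nationality for house 1.
So house 3 gets Australian for nationality.
So: house 1 = plumber/Brit/blues, house 2 = architect/Greek/reggae, house 3 = dentist/Australian/rock.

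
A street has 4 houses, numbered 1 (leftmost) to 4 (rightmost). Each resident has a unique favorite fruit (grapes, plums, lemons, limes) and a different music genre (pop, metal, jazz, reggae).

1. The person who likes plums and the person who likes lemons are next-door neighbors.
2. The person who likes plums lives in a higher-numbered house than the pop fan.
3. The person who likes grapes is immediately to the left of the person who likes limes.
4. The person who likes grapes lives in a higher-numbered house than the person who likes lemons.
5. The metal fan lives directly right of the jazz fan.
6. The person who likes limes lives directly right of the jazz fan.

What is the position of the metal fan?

4

House 1 favorite fruit: only lemons fits.
From clue 1, the person who likes plums must be in house 2.
Clue 2 places the pop fan in house 1.
House 4's favorite fruit must be limes (nothing else left).
The jazz fan is in house 3 (clue 6).
House 3's favorite fruit must be grapes (nothing else left).
House 2 music genre: only reggae fits.
House 4's music genre must be metal (nothing else left).
So: house 1 = lemons/pop, house 2 = plums/reggae, house 3 = grapes/jazz, house 4 = limes/metal.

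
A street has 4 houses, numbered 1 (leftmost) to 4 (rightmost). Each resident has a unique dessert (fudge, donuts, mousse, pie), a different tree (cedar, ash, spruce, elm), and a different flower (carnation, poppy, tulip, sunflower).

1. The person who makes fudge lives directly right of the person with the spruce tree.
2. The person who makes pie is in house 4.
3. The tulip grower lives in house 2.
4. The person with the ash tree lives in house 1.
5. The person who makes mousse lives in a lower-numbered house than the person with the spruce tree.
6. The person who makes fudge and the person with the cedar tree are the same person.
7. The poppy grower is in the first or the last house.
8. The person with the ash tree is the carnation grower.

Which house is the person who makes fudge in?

3

Clue 2 places the person who makes pie in house 4.
By clue 3, the tulip grower is in house 2.
From clue 4, the person with the ash tree must be in house 1.
From clue 8, the carnation grower must be in house 1.
The only flower still possible for house 3 is sunflower.
House 4's flower must be poppy (nothing else left).
Clue 1: the person who makes fudge is in house 3.
By clue 1, the person with the spruce tree is in house 2.
By clue 5, the person who makes mousse is in house 1.
Clue 6 places the person with the cedar tree in house 3.
House 2's dessert must be donuts (nothing else left).
House 4's tree must be elm (nothing else left).
So: house 1 = mousse/ash/carnation, house 2 = donuts/spruce/tulip, house 3 = fudge/cedar/sunflower, house 4 = pie/elm/poppy.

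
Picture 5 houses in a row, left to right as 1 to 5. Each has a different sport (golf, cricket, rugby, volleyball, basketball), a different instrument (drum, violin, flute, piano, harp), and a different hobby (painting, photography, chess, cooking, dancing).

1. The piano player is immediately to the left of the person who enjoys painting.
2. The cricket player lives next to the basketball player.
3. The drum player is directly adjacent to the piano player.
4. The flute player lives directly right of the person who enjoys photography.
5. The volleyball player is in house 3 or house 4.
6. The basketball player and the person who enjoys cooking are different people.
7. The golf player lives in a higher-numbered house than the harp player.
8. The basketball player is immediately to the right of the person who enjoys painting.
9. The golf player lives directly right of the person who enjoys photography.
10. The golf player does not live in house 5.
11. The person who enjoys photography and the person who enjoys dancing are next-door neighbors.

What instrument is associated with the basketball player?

House 1's sport must be rugby (nothing else left).
The only instrument still possible for house 5 is violin.
The volleyball player is narrowed to house 3 or 4; consider each.
Placing it in house 4 leads to a contradiction, so it's in house 3.
The only sport still possible for house 2 is golf.
Clue 7: the harp player is in house 1.
By clue 9, the person who enjoys photography is in house 1.
The person who enjoys dancing is in house 2 (clue 11).
By clue 4, the flute player is in house 2.
The only instrument still possible for house 3 is piano.
House 4's instrument must be drum (nothing else left).
The person who enjoys painting is in house 4 (clue 1).
From clue 8, the basketball player must be in house 5.
So house 4 gets cricket for sport.
Clue 6 places the person who enjoys cooking in house 3.
So house 5 gets chess for hobby.
So: house 1 = rugby/harp/photography, house 2 = golf/flute/dancing, house 3 = volleyball/piano/cooking, house 4 = cricket/drum/painting, house 5 = basketball/violin/chess.

violin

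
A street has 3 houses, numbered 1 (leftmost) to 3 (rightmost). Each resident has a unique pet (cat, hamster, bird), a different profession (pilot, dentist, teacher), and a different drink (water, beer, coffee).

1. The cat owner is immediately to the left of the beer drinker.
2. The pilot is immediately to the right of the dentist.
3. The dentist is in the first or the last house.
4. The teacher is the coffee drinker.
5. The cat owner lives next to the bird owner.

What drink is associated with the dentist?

Clue 3: the dentist is in house 1.
Clue 2: the pilot is in house 2.
House 3's profession must be teacher (nothing else left).
So house 1 gets water for drink.
Clue 4: the coffee drinker is in house 3.
The only drink still possible for house 2 is beer.
Clue 1 places the cat owner in house 1.
From clue 5, the bird owner must be in house 2.
House 3's pet must be hamster (nothing else left).
So: house 1 = cat/dentist/water, house 2 = bird/pilot/beer, house 3 = hamster/teacher/coffee.

water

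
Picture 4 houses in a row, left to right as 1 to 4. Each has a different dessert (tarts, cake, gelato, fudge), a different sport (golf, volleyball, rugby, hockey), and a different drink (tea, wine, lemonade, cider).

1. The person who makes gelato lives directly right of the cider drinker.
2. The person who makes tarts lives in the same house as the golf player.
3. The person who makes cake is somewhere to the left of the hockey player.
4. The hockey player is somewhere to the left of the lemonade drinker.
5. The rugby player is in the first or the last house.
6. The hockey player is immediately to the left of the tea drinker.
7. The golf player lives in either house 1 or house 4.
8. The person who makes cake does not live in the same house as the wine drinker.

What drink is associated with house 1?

The person who makes cake is narrowed to house 1 or 2; consider each.
Placing it in house 2 leads to a contradiction, so it's in house 1.
The only drink still possible for house 1 is cider.
House 2 drink: only wine fits.
The person who makes gelato is in house 2 (clue 1).
Clue 2 places the golf player in house 4.
So house 3 gets fudge for dessert.
House 4's dessert must be tarts (nothing else left).
So house 1 gets rugby for sport.
The hockey player is narrowed to house 2 or 3; consider each.
Placing it in house 3 leads to a contradiction, so it's in house 2.
The tea drinker is in house 3 (clue 6).
So house 3 gets volleyball for sport.
House 4 drink: only lemonade fits.
So: house 1 = cake/rugby/cider, house 2 = gelato/hockey/wine, house 3 = fudge/volleyball/tea, house 4 = tarts/golf/lemonade.

cider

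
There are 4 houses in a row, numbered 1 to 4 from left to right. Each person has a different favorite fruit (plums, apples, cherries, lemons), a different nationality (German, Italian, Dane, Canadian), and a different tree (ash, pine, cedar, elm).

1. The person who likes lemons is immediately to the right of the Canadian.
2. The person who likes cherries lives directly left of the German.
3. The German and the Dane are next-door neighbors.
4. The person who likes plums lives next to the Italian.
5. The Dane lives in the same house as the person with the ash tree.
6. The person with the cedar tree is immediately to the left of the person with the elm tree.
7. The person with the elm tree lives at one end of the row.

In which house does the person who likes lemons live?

4

Clue 7 places the person with the elm tree in house 4.
Clue 6: the person with the cedar tree is in house 3.
The only nationality still possible for house 4 is Italian.
By clue 4, the person who likes plums is in house 3.
The person who likes cherries is narrowed to house 1 or 2; consider each.
Placing it in house 2 leads to a contradiction, so it's in house 1.
The German is in house 2 (clue 2).
From clue 3, the Dane must be in house 1.
From clue 5, the person with the ash tree must be in house 1.
House 3 nationality: only Canadian fits.
House 2 tree: only pine fits.
The person who likes lemons is in house 4 (clue 1).
House 2 favorite fruit: only apples fits.
So: house 1 = cherries/Dane/ash, house 2 = apples/German/pine, house 3 = plums/Canadian/cedar, house 4 = lemons/Italian/elm.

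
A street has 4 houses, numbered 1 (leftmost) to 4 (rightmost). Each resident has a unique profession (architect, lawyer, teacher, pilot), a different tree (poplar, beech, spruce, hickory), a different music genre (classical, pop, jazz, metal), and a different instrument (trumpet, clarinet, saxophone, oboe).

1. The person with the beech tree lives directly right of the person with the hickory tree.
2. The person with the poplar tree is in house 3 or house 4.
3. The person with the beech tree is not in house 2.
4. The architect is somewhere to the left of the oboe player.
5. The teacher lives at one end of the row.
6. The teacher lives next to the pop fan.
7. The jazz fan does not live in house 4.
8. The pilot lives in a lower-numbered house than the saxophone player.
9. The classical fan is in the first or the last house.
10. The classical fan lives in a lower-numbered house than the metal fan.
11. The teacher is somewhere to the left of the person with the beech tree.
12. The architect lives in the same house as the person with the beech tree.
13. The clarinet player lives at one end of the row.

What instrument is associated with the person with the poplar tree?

oboe

From clue 10, the classical fan must be in house 1.
The teacher is in house 1 (clue 11).
Clue 12 places the architect in house 3.
By clue 12, the person with the beech tree is in house 3.
The only profession still possible for house 2 is pilot.
House 4's profession must be lawyer (nothing else left).
House 4 music genre: only metal fits.
Clue 1: the person with the hickory tree is in house 2.
By clue 4, the oboe player is in house 4.
By clue 6, the pop fan is in house 2.
So house 1 gets spruce for tree.
House 4's tree must be poplar (nothing else left).
The only music genre still possible for house 3 is jazz.
So house 2 gets trumpet for instrument.
House 3's instrument must be saxophone (nothing else left).
So house 1 gets clarinet for instrument.
So: house 1 = teacher/spruce/classical/clarinet, house 2 = pilot/hickory/pop/trumpet, house 3 = architect/beech/jazz/saxophone, house 4 = lawyer/poplar/metal/oboe.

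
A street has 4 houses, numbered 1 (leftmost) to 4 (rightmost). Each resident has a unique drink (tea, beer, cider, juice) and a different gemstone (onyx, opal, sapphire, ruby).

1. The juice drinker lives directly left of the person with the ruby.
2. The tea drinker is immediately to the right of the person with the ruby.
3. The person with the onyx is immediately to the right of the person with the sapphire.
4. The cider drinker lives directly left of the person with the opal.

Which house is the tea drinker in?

House 1 gemstone: only sapphire fits.
Clue 3 places the person with the onyx in house 2.
The only gemstone still possible for house 3 is ruby.
The only gemstone still possible for house 4 is opal.
Clue 1 places the juice drinker in house 2.
By clue 2, the tea drinker is in house 4.
Clue 4 places the cider drinker in house 3.
That leaves beer as the drink for house 1.
So: house 1 = beer/sapphire, house 2 = juice/onyx, house 3 = cider/ruby, house 4 = tea/opal.

4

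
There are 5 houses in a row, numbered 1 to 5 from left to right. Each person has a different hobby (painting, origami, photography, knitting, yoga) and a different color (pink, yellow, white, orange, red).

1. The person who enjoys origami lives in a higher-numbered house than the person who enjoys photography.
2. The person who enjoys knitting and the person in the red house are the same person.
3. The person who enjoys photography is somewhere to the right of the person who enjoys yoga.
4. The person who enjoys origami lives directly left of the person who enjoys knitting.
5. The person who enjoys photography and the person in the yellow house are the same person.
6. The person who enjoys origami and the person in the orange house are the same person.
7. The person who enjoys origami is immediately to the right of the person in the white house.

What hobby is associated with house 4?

That leaves pink as the color for house 1.
The only color still possible for house 5 is red.
By clue 2, the person who enjoys knitting is in house 5.
The person who enjoys origami is in house 4 (clue 4).
From clue 6, the person in the orange house must be in house 4.
By clue 7, the person in the white house is in house 3.
So house 2 gets yellow for color.
By clue 5, the person who enjoys photography is in house 2.
House 1 hobby: only yoga fits.
So house 3 gets painting for hobby.
So: house 1 = yoga/pink, house 2 = photography/yellow, house 3 = painting/white, house 4 = origami/orange, house 5 = knitting/red.

origami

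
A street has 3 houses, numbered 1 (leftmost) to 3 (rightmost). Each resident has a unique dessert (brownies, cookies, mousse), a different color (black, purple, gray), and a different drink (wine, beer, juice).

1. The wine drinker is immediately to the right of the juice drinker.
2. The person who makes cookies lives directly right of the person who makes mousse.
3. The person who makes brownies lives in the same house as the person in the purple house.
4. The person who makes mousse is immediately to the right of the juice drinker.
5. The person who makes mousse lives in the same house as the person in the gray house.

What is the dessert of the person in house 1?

brownies

Clue 4: the person who makes mousse is in house 2.
Clue 4 places the juice drinker in house 1.
Clue 5: the person in the gray house is in house 2.
The only dessert still possible for house 1 is brownies.
The only dessert still possible for house 3 is cookies.
By clue 1, the wine drinker is in house 2.
Clue 3 places the person in the purple house in house 1.
So house 3 gets black for color.
The only drink still possible for house 3 is beer.
So: house 1 = brownies/purple/juice, house 2 = mousse/gray/wine, house 3 = cookies/black/beer.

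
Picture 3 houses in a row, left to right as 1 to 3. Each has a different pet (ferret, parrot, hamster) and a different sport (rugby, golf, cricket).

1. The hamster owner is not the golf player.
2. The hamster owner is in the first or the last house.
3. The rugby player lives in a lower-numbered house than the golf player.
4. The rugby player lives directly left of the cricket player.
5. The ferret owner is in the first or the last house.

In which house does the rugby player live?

1

That leaves parrot as the pet for house 2.
That leaves rugby as the sport for house 1.
From clue 4, the cricket player must be in house 2.
House 3 sport: only golf fits.
The hamster owner is in house 1 (clue 1).
That leaves ferret as the pet for house 3.
So: house 1 = hamster/rugby, house 2 = parrot/cricket, house 3 = ferret/golf.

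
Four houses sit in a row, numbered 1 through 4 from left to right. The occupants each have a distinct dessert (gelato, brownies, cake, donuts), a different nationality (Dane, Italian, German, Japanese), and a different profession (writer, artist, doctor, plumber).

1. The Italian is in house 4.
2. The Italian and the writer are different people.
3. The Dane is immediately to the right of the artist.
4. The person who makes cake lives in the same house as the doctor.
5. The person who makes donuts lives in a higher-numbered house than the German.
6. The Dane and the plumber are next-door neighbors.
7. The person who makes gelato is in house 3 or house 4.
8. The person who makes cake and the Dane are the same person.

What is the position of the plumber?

By clue 1, the Italian is in house 4.
So house 1 gets brownies for dessert.
House 4's profession must be plumber (nothing else left).
From clue 6, the Dane must be in house 3.
The person who makes cake is in house 3 (clue 8).
House 2's dessert must be donuts (nothing else left).
House 4 dessert: only gelato fits.
By clue 3, the artist is in house 2.
The doctor is in house 3 (clue 4).
Clue 5: the German is in house 1.
House 2's nationality must be Japanese (nothing else left).
House 1 profession: only writer fits.
So: house 1 = brownies/German/writer, house 2 = donuts/Japanese/artist, house 3 = cake/Dane/doctor, house 4 = gelato/Italian/plumber.

4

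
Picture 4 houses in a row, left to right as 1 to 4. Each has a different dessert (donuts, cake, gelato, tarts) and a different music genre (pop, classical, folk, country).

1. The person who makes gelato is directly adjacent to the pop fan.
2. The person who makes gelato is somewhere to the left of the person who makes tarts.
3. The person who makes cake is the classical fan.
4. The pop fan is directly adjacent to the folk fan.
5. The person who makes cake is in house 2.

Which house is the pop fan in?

The person who makes cake is in house 2 (clue 5).
The classical fan is in house 2 (clue 3).
The person who makes gelato is in house 3 (clue 1).
From clue 2, the person who makes tarts must be in house 4.
Clue 4: the folk fan is in house 3.
The only dessert still possible for house 1 is donuts.
So house 1 gets country for music genre.
The only music genre still possible for house 4 is pop.
So: house 1 = donuts/country, house 2 = cake/classical, house 3 = gelato/folk, house 4 = tarts/pop.

4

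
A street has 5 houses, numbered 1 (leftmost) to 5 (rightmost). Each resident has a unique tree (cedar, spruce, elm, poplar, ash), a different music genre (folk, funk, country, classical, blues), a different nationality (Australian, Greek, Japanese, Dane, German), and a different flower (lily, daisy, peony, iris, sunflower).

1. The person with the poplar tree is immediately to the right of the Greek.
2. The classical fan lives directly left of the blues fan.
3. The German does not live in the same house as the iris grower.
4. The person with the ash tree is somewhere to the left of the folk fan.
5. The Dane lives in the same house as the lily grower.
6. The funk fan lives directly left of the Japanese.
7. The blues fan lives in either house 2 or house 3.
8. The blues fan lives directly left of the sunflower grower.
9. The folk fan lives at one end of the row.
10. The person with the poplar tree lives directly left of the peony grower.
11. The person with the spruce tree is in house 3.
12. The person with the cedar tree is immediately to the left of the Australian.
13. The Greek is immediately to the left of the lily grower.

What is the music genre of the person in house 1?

Clue 9: the folk fan is in house 5.
From clue 11, the person with the spruce tree must be in house 3.
House 5's tree must be elm (nothing else left).
The person with the poplar tree is narrowed to house 2 or 4; consider each.
Placing it in house 2 leads to a contradiction, so it's in house 4.
By clue 1, the Greek is in house 3.
By clue 10, the peony grower is in house 5.
Clue 13 places the lily grower in house 4.
House 1 nationality: only German fits.
The only flower still possible for house 3 is sunflower.
Clue 3: the iris grower is in house 2.
Clue 5 places the Dane in house 4.
The blues fan is in house 2 (clue 8).
Clue 12: the person with the cedar tree is in house 1.
Clue 12 places the Australian in house 2.
The only tree still possible for house 2 is ash.
So house 5 gets Japanese for nationality.
House 1's flower must be daisy (nothing else left).
The funk fan is in house 4 (clue 6).
That leaves classical as the music genre for house 1.
So house 3 gets country for music genre.
So: house 1 = cedar/classical/German/daisy, house 2 = ash/blues/Australian/iris, house 3 = spruce/country/Greek/sunflower, house 4 = poplar/funk/Dane/lily, house 5 = elm/folk/Japanese/peony.

classical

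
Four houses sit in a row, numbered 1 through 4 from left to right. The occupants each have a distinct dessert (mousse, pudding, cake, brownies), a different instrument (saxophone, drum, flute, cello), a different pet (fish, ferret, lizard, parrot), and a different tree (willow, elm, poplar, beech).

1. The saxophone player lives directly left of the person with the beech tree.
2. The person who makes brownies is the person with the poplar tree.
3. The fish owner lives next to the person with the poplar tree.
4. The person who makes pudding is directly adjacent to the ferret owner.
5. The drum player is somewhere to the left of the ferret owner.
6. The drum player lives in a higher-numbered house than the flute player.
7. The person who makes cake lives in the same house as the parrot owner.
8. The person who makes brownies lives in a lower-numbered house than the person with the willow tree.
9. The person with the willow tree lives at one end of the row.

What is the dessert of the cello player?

Clue 9 places the person with the willow tree in house 4.
The only instrument still possible for house 4 is cello.
House 3's instrument must be drum (nothing else left).
By clue 5, the ferret owner is in house 4.
Clue 4 places the person who makes pudding in house 3.
House 4's dessert must be mousse (nothing else left).
The person who makes brownies is narrowed to house 1 or 2; consider each.
Placing it in house 1 leads to a contradiction, so it's in house 2.
From clue 2, the person with the poplar tree must be in house 2.
House 1's dessert must be cake (nothing else left).
That leaves elm as the tree for house 1.
House 3's tree must be beech (nothing else left).
The saxophone player is in house 2 (clue 1).
Clue 7 places the parrot owner in house 1.
House 1 instrument: only flute fits.
So house 2 gets lizard for pet.
The only pet still possible for house 3 is fish.
So: house 1 = cake/flute/parrot/elm, house 2 = brownies/saxophone/lizard/poplar, house 3 = pudding/drum/fish/beech, house 4 = mousse/cello/ferret/willow.

mousse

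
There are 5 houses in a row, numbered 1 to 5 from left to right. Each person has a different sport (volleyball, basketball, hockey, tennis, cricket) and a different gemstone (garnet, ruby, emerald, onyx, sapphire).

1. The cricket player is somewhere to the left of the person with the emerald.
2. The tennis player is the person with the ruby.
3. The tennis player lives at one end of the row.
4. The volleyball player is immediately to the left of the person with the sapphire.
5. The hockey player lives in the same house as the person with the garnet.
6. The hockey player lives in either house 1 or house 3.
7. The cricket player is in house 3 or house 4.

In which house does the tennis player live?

5

The cricket player is narrowed to house 3 or 4; consider each.
Placing it in house 4 leads to a contradiction, so it's in house 3.
By clue 5, the person with the garnet is in house 1.
House 1 sport: only hockey fits.
So house 5 gets tennis for sport.
The only gemstone still possible for house 4 is emerald.
House 5's gemstone must be ruby (nothing else left).
By clue 4, the volleyball player is in house 2.
Clue 4 places the person with the sapphire in house 3.
House 4's sport must be basketball (nothing else left).
The only gemstone still possible for house 2 is onyx.
So: house 1 = hockey/garnet, house 2 = volleyball/onyx, house 3 = cricket/sapphire, house 4 = basketball/emerald, house 5 = tennis/ruby.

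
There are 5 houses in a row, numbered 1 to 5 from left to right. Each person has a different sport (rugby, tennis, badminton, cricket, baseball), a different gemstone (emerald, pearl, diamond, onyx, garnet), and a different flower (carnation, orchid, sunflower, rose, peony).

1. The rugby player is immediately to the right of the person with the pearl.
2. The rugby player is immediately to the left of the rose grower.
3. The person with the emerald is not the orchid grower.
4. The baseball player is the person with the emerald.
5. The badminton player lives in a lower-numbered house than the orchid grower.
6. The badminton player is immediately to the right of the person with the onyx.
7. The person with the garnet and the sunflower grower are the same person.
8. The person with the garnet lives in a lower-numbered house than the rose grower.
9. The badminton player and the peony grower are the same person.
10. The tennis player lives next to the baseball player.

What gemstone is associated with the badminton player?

pearl

The badminton player is narrowed to house 2 or 3 or 4; consider each.
Placing it in house 3 and house 4 leads to a contradiction, so it's in house 2.
By clue 6, the person with the onyx is in house 1.
By clue 9, the peony grower is in house 2.
The only sport still possible for house 1 is cricket.
The only flower still possible for house 1 is carnation.
The rugby player is narrowed to house 3 or 4; consider each.
Placing it in house 4 leads to a contradiction, so it's in house 3.
From clue 1, the person with the pearl must be in house 2.
The rose grower is in house 4 (clue 2).
Clue 8: the person with the garnet is in house 3.
So house 5 gets orchid for flower.
Clue 3 places the person with the emerald in house 4.
Clue 4 places the baseball player in house 4.
By clue 10, the tennis player is in house 5.
So house 5 gets diamond for gemstone.
So house 3 gets sunflower for flower.
So: house 1 = cricket/onyx/carnation, house 2 = badminton/pearl/peony, house 3 = rugby/garnet/sunflower, house 4 = baseball/emerald/rose, house 5 = tennis/diamond/orchid.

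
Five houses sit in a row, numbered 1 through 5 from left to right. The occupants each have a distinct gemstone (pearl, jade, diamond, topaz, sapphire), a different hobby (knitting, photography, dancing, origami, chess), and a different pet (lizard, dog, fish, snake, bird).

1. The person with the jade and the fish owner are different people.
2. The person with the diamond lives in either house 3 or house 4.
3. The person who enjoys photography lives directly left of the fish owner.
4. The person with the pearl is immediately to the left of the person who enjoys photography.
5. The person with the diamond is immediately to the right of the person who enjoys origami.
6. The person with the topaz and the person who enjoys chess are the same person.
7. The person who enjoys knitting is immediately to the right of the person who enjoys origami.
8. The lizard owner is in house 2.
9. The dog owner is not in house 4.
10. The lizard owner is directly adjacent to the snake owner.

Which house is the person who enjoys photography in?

From clue 8, the lizard owner must be in house 2.
The person with the diamond is narrowed to house 3 or 4; consider each.
Placing it in house 3 leads to a contradiction, so it's in house 4.
By clue 5, the person who enjoys origami is in house 3.
The person who enjoys knitting is in house 4 (clue 7).
Clue 3: the fish owner is in house 3.
Clue 4 places the person with the pearl in house 1.
House 2's hobby must be photography (nothing else left).
House 1 pet: only snake fits.
That leaves bird as the pet for house 4.
House 5 pet: only dog fits.
By clue 6, the person with the topaz is in house 5.
By clue 6, the person who enjoys chess is in house 5.
House 3's gemstone must be sapphire (nothing else left).
House 1 hobby: only dancing fits.
House 2's gemstone must be jade (nothing else left).
So: house 1 = pearl/dancing/snake, house 2 = jade/photography/lizard, house 3 = sapphire/origami/fish, house 4 = diamond/knitting/bird, house 5 = topaz/chess/dog.

2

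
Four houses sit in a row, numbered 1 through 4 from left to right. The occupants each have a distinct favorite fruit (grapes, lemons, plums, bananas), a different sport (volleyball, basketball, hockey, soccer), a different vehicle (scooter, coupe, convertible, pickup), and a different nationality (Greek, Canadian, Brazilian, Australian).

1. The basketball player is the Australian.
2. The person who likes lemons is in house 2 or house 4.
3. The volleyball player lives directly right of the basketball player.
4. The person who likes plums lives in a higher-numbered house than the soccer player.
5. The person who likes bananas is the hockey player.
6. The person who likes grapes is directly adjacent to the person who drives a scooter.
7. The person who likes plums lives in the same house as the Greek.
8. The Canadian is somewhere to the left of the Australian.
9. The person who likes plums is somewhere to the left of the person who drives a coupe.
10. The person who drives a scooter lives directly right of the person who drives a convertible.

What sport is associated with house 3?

That leaves Brazilian as the nationality for house 4.
That leaves Canadian as the nationality for house 1.
The person who likes lemons is narrowed to house 2 or 4; consider each.
Placing it in house 4 leads to a contradiction, so it's in house 2.
House 3's favorite fruit must be plums (nothing else left).
Clue 7: the Greek is in house 3.
By clue 9, the person who drives a coupe is in house 4.
House 2 nationality: only Australian fits.
Clue 1: the basketball player is in house 2.
By clue 3, the volleyball player is in house 3.
So house 1 gets soccer for sport.
House 4's sport must be hockey (nothing else left).
Clue 5: the person who likes bananas is in house 4.
House 1's favorite fruit must be grapes (nothing else left).
From clue 6, the person who drives a scooter must be in house 2.
The person who drives a convertible is in house 1 (clue 10).
House 3's vehicle must be pickup (nothing else left).
So: house 1 = grapes/soccer/convertible/Canadian, house 2 = lemons/basketball/scooter/Australian, house 3 = plums/volleyball/pickup/Greek, house 4 = bananas/hockey/coupe/Brazilian.

volleyball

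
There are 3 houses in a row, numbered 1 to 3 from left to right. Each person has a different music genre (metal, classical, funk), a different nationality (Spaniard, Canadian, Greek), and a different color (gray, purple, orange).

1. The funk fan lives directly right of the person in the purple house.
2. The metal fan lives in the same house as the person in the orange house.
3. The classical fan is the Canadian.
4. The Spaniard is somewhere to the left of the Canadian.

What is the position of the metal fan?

House 1 music genre: only metal fits.
Clue 2 places the person in the orange house in house 1.
House 3 color: only gray fits.
By clue 1, the funk fan is in house 3.
House 2's music genre must be classical (nothing else left).
That leaves purple as the color for house 2.
Clue 3: the Canadian is in house 2.
The Spaniard is in house 1 (clue 4).
That leaves Greek as the nationality for house 3.
So: house 1 = metal/Spaniard/orange, house 2 = classical/Canadian/purple, house 3 = funk/Greek/gray.

1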